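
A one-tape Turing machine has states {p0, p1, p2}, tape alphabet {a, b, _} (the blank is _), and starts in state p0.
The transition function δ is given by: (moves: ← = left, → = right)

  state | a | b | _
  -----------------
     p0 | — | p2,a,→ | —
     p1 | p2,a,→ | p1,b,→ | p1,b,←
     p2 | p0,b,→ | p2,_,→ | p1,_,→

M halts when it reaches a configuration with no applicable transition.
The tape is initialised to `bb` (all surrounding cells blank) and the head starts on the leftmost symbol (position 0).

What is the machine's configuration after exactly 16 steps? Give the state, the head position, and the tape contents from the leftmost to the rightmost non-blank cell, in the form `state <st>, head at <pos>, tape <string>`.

state p1, head at 0, tape abbbbb

state=p0 head=0 tape=[b]b____   (p0,b)→(p2,a,→)
state=p2 head=1 tape=a[b]____   (p2,b)→(p2,_,→)
state=p2 head=2 tape=a_[_]___   (p2,_)→(p1,_,→)
state=p1 head=3 tape=a__[_]__   (p1,_)→(p1,b,←)
state=p1 head=2 tape=a_[_]b__   (p1,_)→(p1,b,←)
state=p1 head=1 tape=a[_]bb__   (p1,_)→(p1,b,←)
state=p1 head=0 tape=[a]bbb__   (p1,a)→(p2,a,→)
state=p2 head=1 tape=a[b]bb__   (p2,b)→(p2,_,→)
state=p2 head=2 tape=a_[b]b__   (p2,b)→(p2,_,→)
state=p2 head=3 tape=a__[b]__   (p2,b)→(p2,_,→)
state=p2 head=4 tape=a___[_]_   (p2,_)→(p1,_,→)
state=p1 head=5 tape=a____[_]   (p1,_)→(p1,b,←)
state=p1 head=4 tape=a___[_]b   (p1,_)→(p1,b,←)
state=p1 head=3 tape=a__[_]bb   (p1,_)→(p1,b,←)
state=p1 head=2 tape=a_[_]bbb   (p1,_)→(p1,b,←)
state=p1 head=1 tape=a[_]bbbb   (p1,_)→(p1,b,←)
state=p1 head=0 tape=[a]bbbbb
After 16 steps: state p1, head at 0, tape abbbbb.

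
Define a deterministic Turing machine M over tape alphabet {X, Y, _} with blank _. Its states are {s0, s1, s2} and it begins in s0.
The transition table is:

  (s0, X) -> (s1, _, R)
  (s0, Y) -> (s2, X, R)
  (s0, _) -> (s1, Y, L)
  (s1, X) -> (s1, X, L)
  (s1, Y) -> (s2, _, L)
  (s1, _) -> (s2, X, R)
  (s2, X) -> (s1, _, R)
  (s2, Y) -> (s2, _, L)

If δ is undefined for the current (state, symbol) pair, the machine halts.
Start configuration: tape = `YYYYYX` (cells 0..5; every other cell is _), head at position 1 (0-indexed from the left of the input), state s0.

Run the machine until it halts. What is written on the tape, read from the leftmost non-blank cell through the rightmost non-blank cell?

state=s0 head=1 tape=Y[Y]YYYX__   (s0,Y)→(s2,X,R)
state=s2 head=2 tape=YX[Y]YYX__   (s2,Y)→(s2,_,L)
state=s2 head=1 tape=Y[X]_YYX__   (s2,X)→(s1,_,R)
state=s1 head=2 tape=Y_[_]YYX__   (s1,_)→(s2,X,R)
state=s2 head=3 tape=Y_X[Y]YX__   (s2,Y)→(s2,_,L)
state=s2 head=2 tape=Y_[X]_YX__   (s2,X)→(s1,_,R)
state=s1 head=3 tape=Y__[_]YX__   (s1,_)→(s2,X,R)
state=s2 head=4 tape=Y__X[Y]X__   (s2,Y)→(s2,_,L)
state=s2 head=3 tape=Y__[X]_X__   (s2,X)→(s1,_,R)
state=s1 head=4 tape=Y___[_]X__   (s1,_)→(s2,X,R)
state=s2 head=5 tape=Y___X[X]__   (s2,X)→(s1,_,R)
state=s1 head=6 tape=Y___X_[_]_   (s1,_)→(s2,X,R)
state=s2 head=7 tape=Y___X_X[_]
The non-blank tape span at halt is Y___X_X.

Y___X_X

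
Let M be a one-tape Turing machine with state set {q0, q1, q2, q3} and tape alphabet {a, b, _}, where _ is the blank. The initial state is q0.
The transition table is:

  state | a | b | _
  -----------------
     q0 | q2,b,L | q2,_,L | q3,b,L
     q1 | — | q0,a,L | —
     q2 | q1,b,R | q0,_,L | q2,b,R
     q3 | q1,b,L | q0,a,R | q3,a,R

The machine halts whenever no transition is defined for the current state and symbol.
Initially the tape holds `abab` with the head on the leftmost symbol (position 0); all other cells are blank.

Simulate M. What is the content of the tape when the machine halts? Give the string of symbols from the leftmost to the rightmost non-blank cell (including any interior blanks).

q0 | _____[a]bab   read a → write b, move L, go to q2
q2 | ____[_]bbab   read _ → write b, move R, go to q2
q2 | ____b[b]bab   read b → write _, move L, go to q0
q0 | ____[b]_bab   read b → write _, move L, go to q2
q2 | ___[_]__bab   read _ → write b, move R, go to q2
q2 | ___b[_]_bab   read _ → write b, move R, go to q2
q2 | ___bb[_]bab   read _ → write b, move R, go to q2
q2 | ___bbb[b]ab   read b → write _, move L, go to q0
q0 | ___bb[b]_ab   read b → write _, move L, go to q2
q2 | ___b[b]__ab   read b → write _, move L, go to q0
q0 | ___[b]___ab   read b → write _, move L, go to q2
q2 | __[_]____ab   read _ → write b, move R, go to q2
q2 | __b[_]___ab   read _ → write b, move R, go to q2
q2 | __bb[_]__ab   read _ → write b, move R, go to q2
q2 | __bbb[_]_ab   read _ → write b, move R, go to q2
q2 | __bbbb[_]ab   read _ → write b, move R, go to q2
q2 | __bbbbb[a]b   read a → write b, move R, go to q1
q1 | __bbbbbb[b]   read b → write a, move L, go to q0
q0 | __bbbbb[b]a   read b → write _, move L, go to q2
q2 | __bbbb[b]_a   read b → write _, move L, go to q0
q0 | __bbb[b]__a   read b → write _, move L, go to q2
q2 | __bb[b]___a   read b → write _, move L, go to q0
q0 | __b[b]____a   read b → write _, move L, go to q2
q2 | __[b]_____a   read b → write _, move L, go to q0
q0 | _[_]______a   read _ → write b, move L, go to q3
q3 | [_]b______a   read _ → write a, move R, go to q3
q3 | a[b]______a   read b → write a, move R, go to q0
q0 | aa[_]_____a   read _ → write b, move L, go to q3
q3 | a[a]b_____a   read a → write b, move L, go to q1
q1 | [a]bb_____a
The non-blank tape span at halt is abb_____a.

abb_____a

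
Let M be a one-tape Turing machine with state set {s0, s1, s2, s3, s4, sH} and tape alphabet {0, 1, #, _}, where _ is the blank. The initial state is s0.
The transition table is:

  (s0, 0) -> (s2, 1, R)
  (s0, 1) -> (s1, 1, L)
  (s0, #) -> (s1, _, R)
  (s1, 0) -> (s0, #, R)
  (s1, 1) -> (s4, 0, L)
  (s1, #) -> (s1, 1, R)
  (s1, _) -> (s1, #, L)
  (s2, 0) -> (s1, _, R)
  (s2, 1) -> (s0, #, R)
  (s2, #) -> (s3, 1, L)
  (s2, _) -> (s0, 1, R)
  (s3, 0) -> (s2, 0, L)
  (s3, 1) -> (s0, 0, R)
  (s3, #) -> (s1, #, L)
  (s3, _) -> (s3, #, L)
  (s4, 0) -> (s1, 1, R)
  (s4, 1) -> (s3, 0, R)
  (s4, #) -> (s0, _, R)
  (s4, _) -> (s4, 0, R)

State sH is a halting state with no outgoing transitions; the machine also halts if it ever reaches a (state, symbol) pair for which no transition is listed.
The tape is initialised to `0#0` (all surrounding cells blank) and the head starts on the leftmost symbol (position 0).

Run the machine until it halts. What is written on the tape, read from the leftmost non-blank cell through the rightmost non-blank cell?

state=s0 head=0 tape=[0]#0__   (s0,0)→(s2,1,R)
state=s2 head=1 tape=1[#]0__   (s2,#)→(s3,1,L)
state=s3 head=0 tape=[1]10__   (s3,1)→(s0,0,R)
state=s0 head=1 tape=0[1]0__   (s0,1)→(s1,1,L)
state=s1 head=0 tape=[0]10__   (s1,0)→(s0,#,R)
state=s0 head=1 tape=#[1]0__   (s0,1)→(s1,1,L)
state=s1 head=0 tape=[#]10__   (s1,#)→(s1,1,R)
state=s1 head=1 tape=1[1]0__   (s1,1)→(s4,0,L)
state=s4 head=0 tape=[1]00__   (s4,1)→(s3,0,R)
state=s3 head=1 tape=0[0]0__   (s3,0)→(s2,0,L)
state=s2 head=0 tape=[0]00__   (s2,0)→(s1,_,R)
state=s1 head=1 tape=_[0]0__   (s1,0)→(s0,#,R)
state=s0 head=2 tape=_#[0]__   (s0,0)→(s2,1,R)
state=s2 head=3 tape=_#1[_]_   (s2,_)→(s0,1,R)
state=s0 head=4 tape=_#11[_]
The non-blank tape span at halt is #11.

#11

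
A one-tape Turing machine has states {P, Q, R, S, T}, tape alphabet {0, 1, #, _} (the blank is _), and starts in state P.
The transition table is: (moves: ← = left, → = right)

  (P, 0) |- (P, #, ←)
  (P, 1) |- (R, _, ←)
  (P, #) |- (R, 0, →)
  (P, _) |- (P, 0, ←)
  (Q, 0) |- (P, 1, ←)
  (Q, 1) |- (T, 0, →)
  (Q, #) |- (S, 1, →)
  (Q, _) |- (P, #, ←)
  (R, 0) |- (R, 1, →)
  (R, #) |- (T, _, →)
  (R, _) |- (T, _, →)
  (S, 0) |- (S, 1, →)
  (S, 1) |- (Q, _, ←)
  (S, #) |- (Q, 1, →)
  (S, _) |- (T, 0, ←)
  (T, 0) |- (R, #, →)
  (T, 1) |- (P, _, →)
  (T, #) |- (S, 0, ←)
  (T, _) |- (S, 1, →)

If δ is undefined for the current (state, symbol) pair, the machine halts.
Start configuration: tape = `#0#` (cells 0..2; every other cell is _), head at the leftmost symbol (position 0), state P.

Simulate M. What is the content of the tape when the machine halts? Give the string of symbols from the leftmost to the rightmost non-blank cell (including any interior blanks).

1__111_#

state=P head=0 tape=[#]0#_____   (P,#)→(R,0,→)
state=R head=1 tape=0[0]#_____   (R,0)→(R,1,→)
state=R head=2 tape=01[#]_____   (R,#)→(T,_,→)
state=T head=3 tape=01_[_]____   (T,_)→(S,1,→)
state=S head=4 tape=01_1[_]___   (S,_)→(T,0,←)
state=T head=3 tape=01_[1]0___   (T,1)→(P,_,→)
state=P head=4 tape=01__[0]___   (P,0)→(P,#,←)
state=P head=3 tape=01_[_]#___   (P,_)→(P,0,←)
state=P head=2 tape=01[_]0#___   (P,_)→(P,0,←)
state=P head=1 tape=0[1]00#___   (P,1)→(R,_,←)
state=R head=0 tape=[0]_00#___   (R,0)→(R,1,→)
state=R head=1 tape=1[_]00#___   (R,_)→(T,_,→)
state=T head=2 tape=1_[0]0#___   (T,0)→(R,#,→)
state=R head=3 tape=1_#[0]#___   (R,0)→(R,1,→)
state=R head=4 tape=1_#1[#]___   (R,#)→(T,_,→)
state=T head=5 tape=1_#1_[_]__   (T,_)→(S,1,→)
state=S head=6 tape=1_#1_1[_]_   (S,_)→(T,0,←)
state=T head=5 tape=1_#1_[1]0_   (T,1)→(P,_,→)
state=P head=6 tape=1_#1__[0]_   (P,0)→(P,#,←)
state=P head=5 tape=1_#1_[_]#_   (P,_)→(P,0,←)
state=P head=4 tape=1_#1[_]0#_   (P,_)→(P,0,←)
state=P head=3 tape=1_#[1]00#_   (P,1)→(R,_,←)
state=R head=2 tape=1_[#]_00#_   (R,#)→(T,_,→)
state=T head=3 tape=1__[_]00#_   (T,_)→(S,1,→)
state=S head=4 tape=1__1[0]0#_   (S,0)→(S,1,→)
state=S head=5 tape=1__11[0]#_   (S,0)→(S,1,→)
state=S head=6 tape=1__111[#]_   (S,#)→(Q,1,→)
state=Q head=7 tape=1__1111[_]   (Q,_)→(P,#,←)
state=P head=6 tape=1__111[1]#   (P,1)→(R,_,←)
state=R head=5 tape=1__11[1]_#
The non-blank tape span at halt is 1__111_#.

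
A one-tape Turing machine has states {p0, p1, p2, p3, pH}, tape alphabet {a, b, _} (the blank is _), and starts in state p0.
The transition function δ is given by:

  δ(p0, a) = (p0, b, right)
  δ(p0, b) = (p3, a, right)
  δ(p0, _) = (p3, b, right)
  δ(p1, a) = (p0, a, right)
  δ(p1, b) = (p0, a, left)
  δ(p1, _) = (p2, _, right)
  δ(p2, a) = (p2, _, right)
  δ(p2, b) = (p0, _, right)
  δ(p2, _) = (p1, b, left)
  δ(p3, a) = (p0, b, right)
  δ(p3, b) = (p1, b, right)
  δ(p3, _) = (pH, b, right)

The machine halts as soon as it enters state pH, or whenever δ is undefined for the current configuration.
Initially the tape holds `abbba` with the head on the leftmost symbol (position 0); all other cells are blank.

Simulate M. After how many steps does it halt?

p0 | [a]bbba___   read a → write b, move right, go to p0
p0 | b[b]bba___   read b → write a, move right, go to p3
p3 | ba[b]ba___   read b → write b, move right, go to p1
p1 | bab[b]a___   read b → write a, move left, go to p0
p0 | ba[b]aa___   read b → write a, move right, go to p3
p3 | baa[a]a___   read a → write b, move right, go to p0
p0 | baab[a]___   read a → write b, move right, go to p0
p0 | baabb[_]__   read _ → write b, move right, go to p3
p3 | baabbb[_]_   read _ → write b, move right, go to pH
pH | baabbbb[_]
M halts after 9 transitions.

9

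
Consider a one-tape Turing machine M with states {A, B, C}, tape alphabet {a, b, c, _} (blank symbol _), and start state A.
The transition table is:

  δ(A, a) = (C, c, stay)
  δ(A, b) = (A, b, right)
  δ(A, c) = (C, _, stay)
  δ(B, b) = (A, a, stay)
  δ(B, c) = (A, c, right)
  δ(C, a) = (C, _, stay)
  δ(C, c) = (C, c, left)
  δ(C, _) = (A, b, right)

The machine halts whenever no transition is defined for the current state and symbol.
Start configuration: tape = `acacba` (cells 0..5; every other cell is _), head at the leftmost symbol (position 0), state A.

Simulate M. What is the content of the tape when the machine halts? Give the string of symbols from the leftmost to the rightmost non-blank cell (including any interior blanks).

bbbccba

state=A head=0 tape=_[a]cacba   (A,a)→(C,c,stay)
state=C head=0 tape=_[c]cacba   (C,c)→(C,c,left)
state=C head=-1 tape=[_]ccacba   (C,_)→(A,b,right)
state=A head=0 tape=b[c]cacba   (A,c)→(C,_,stay)
state=C head=0 tape=b[_]cacba   (C,_)→(A,b,right)
state=A head=1 tape=bb[c]acba   (A,c)→(C,_,stay)
state=C head=1 tape=bb[_]acba   (C,_)→(A,b,right)
state=A head=2 tape=bbb[a]cba   (A,a)→(C,c,stay)
state=C head=2 tape=bbb[c]cba   (C,c)→(C,c,left)
state=C head=1 tape=bb[b]ccba
The non-blank tape span at halt is bbbccba.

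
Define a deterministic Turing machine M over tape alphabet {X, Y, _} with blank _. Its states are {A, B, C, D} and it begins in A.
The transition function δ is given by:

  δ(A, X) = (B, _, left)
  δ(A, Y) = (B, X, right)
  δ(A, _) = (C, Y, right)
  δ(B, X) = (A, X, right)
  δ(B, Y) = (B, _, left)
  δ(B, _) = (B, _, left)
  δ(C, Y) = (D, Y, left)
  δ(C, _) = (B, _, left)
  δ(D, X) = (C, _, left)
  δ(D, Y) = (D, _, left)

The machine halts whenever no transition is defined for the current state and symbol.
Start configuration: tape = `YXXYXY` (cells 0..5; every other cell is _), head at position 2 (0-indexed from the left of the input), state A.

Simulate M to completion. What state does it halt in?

D

state=A head=2 tape=_YX[X]YXY   (A,X)→(B,_,left)
state=B head=1 tape=_Y[X]_YXY   (B,X)→(A,X,right)
state=A head=2 tape=_YX[_]YXY   (A,_)→(C,Y,right)
state=C head=3 tape=_YXY[Y]XY   (C,Y)→(D,Y,left)
state=D head=2 tape=_YX[Y]YXY   (D,Y)→(D,_,left)
state=D head=1 tape=_Y[X]_YXY   (D,X)→(C,_,left)
state=C head=0 tape=_[Y]__YXY   (C,Y)→(D,Y,left)
state=D head=-1 tape=[_]Y__YXY
No transition is defined for (D, _); M halts in state D.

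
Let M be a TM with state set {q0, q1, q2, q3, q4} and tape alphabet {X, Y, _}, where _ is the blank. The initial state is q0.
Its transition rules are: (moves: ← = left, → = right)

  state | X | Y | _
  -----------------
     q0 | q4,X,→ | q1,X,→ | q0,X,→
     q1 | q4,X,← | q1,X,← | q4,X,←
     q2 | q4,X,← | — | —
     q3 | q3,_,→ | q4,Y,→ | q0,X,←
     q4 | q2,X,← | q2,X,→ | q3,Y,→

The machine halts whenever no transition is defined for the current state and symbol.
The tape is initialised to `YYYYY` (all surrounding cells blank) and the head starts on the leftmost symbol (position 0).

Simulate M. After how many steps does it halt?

8

state=q0 head=0 tape=_[Y]YYYY   (q0,Y)→(q1,X,→)
state=q1 head=1 tape=_X[Y]YYY   (q1,Y)→(q1,X,←)
state=q1 head=0 tape=_[X]XYYY   (q1,X)→(q4,X,←)
state=q4 head=-1 tape=[_]XXYYY   (q4,_)→(q3,Y,→)
state=q3 head=0 tape=Y[X]XYYY   (q3,X)→(q3,_,→)
state=q3 head=1 tape=Y_[X]YYY   (q3,X)→(q3,_,→)
state=q3 head=2 tape=Y__[Y]YY   (q3,Y)→(q4,Y,→)
state=q4 head=3 tape=Y__Y[Y]Y   (q4,Y)→(q2,X,→)
state=q2 head=4 tape=Y__YX[Y]
M halts after 8 transitions.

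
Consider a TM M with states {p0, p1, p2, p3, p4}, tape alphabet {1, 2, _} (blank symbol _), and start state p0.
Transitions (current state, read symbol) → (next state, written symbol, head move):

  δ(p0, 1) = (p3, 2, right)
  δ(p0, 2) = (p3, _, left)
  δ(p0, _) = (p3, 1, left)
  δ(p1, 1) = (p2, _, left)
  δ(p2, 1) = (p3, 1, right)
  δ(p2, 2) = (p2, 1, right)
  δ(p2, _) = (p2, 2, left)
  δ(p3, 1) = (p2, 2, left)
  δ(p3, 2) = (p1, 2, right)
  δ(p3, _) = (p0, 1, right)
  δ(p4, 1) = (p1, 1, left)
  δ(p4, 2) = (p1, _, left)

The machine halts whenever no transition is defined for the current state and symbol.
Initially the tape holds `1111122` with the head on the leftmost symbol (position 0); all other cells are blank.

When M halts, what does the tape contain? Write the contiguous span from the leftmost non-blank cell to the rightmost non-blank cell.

p0 | [1]111122   read 1 → write 2, move right, go to p3
p3 | 2[1]11122   read 1 → write 2, move left, go to p2
p2 | [2]211122   read 2 → write 1, move right, go to p2
p2 | 1[2]11122   read 2 → write 1, move right, go to p2
p2 | 11[1]1122   read 1 → write 1, move right, go to p3
p3 | 111[1]122   read 1 → write 2, move left, go to p2
p2 | 11[1]2122   read 1 → write 1, move right, go to p3
p3 | 111[2]122   read 2 → write 2, move right, go to p1
p1 | 1112[1]22   read 1 → write _, move left, go to p2
p2 | 111[2]_22   read 2 → write 1, move right, go to p2
p2 | 1111[_]22   read _ → write 2, move left, go to p2
p2 | 111[1]222   read 1 → write 1, move right, go to p3
p3 | 1111[2]22   read 2 → write 2, move right, go to p1
p1 | 11112[2]2
The non-blank tape span at halt is 1111222.

1111222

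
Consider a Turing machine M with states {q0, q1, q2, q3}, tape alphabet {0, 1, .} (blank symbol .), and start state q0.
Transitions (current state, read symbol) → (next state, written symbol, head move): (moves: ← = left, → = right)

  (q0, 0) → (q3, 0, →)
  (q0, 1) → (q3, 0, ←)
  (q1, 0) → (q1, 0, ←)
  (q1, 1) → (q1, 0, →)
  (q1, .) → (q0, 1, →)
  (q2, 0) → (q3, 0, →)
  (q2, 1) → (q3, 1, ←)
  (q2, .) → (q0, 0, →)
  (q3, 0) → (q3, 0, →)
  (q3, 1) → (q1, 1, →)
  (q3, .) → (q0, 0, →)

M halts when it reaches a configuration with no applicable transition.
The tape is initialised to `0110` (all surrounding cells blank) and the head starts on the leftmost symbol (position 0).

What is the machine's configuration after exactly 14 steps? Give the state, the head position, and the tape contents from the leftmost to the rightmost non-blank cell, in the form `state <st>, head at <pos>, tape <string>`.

state q3, head at 4, tape 10000

q0 | .[0]110.   read 0 → write 0, move →, go to q3
q3 | .0[1]10.   read 1 → write 1, move →, go to q1
q1 | .01[1]0.   read 1 → write 0, move →, go to q1
q1 | .010[0].   read 0 → write 0, move ←, go to q1
q1 | .01[0]0.   read 0 → write 0, move ←, go to q1
q1 | .0[1]00.   read 1 → write 0, move →, go to q1
q1 | .00[0]0.   read 0 → write 0, move ←, go to q1
q1 | .0[0]00.   read 0 → write 0, move ←, go to q1
q1 | .[0]000.   read 0 → write 0, move ←, go to q1
q1 | [.]0000.   read . → write 1, move →, go to q0
q0 | 1[0]000.   read 0 → write 0, move →, go to q3
q3 | 10[0]00.   read 0 → write 0, move →, go to q3
q3 | 100[0]0.   read 0 → write 0, move →, go to q3
q3 | 1000[0].   read 0 → write 0, move →, go to q3
q3 | 10000[.]
After 14 steps: state q3, head at 4, tape 10000.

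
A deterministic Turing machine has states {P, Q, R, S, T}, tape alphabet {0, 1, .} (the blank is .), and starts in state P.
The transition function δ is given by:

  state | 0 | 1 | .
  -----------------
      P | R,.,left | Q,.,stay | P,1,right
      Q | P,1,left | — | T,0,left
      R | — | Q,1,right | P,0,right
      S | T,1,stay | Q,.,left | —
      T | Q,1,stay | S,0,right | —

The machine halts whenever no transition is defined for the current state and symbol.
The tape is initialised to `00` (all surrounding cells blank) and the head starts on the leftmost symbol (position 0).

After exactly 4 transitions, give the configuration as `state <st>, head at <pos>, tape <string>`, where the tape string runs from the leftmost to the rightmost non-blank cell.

state R, head at 0, tape 01

state=P head=0 tape=.[0]0   (P,0)→(R,.,left)
state=R head=-1 tape=[.].0   (R,.)→(P,0,right)
state=P head=0 tape=0[.]0   (P,.)→(P,1,right)
state=P head=1 tape=01[0]   (P,0)→(R,.,left)
state=R head=0 tape=0[1].
After 4 steps: state R, head at 0, tape 01.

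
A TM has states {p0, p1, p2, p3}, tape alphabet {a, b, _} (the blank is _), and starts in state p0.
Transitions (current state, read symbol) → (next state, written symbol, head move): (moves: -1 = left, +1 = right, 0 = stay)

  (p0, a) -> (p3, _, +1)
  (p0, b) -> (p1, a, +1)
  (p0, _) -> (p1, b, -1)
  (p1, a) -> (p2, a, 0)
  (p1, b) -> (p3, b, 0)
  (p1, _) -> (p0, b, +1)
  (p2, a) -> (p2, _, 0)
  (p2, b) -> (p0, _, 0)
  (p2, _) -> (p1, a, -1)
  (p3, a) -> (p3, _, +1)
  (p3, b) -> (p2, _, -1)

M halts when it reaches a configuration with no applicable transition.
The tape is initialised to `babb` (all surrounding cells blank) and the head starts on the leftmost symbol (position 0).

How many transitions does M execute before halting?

14

p0 | _[b]abb   read b → write a, move +1, go to p1
p1 | _a[a]bb   read a → write a, move 0, go to p2
p2 | _a[a]bb   read a → write _, move 0, go to p2
p2 | _a[_]bb   read _ → write a, move -1, go to p1
p1 | _[a]abb   read a → write a, move 0, go to p2
p2 | _[a]abb   read a → write _, move 0, go to p2
p2 | _[_]abb   read _ → write a, move -1, go to p1
p1 | [_]aabb   read _ → write b, move +1, go to p0
p0 | b[a]abb   read a → write _, move +1, go to p3
p3 | b_[a]bb   read a → write _, move +1, go to p3
p3 | b__[b]b   read b → write _, move -1, go to p2
p2 | b_[_]_b   read _ → write a, move -1, go to p1
p1 | b[_]a_b   read _ → write b, move +1, go to p0
p0 | bb[a]_b   read a → write _, move +1, go to p3
p3 | bb_[_]b
M halts after 14 transitions.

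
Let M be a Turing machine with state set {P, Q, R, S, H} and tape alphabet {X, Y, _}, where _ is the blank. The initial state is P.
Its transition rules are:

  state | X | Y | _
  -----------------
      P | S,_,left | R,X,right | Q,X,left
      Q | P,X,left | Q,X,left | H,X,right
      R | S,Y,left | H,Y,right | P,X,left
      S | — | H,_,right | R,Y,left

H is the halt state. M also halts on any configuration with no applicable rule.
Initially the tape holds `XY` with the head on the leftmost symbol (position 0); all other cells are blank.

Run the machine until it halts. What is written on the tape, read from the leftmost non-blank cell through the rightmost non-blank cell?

XXXY_Y

P | ____[X]Y   read X → write _, move left, go to S
S | ___[_]_Y   read _ → write Y, move left, go to R
R | __[_]Y_Y   read _ → write X, move left, go to P
P | _[_]XY_Y   read _ → write X, move left, go to Q
Q | [_]XXY_Y   read _ → write X, move right, go to H
H | X[X]XY_Y
The non-blank tape span at halt is XXXY_Y.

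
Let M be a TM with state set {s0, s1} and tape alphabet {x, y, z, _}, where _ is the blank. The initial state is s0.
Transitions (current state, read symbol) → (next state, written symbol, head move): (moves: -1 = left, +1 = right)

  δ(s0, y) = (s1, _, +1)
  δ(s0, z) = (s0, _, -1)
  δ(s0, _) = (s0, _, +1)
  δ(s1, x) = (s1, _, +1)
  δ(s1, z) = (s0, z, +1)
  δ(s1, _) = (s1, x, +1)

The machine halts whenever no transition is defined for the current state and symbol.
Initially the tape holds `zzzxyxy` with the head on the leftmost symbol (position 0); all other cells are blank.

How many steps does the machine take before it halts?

state=s0 head=0 tape=_[z]zzxyxy   (s0,z)→(s0,_,-1)
state=s0 head=-1 tape=[_]_zzxyxy   (s0,_)→(s0,_,+1)
state=s0 head=0 tape=_[_]zzxyxy   (s0,_)→(s0,_,+1)
state=s0 head=1 tape=__[z]zxyxy   (s0,z)→(s0,_,-1)
state=s0 head=0 tape=_[_]_zxyxy   (s0,_)→(s0,_,+1)
state=s0 head=1 tape=__[_]zxyxy   (s0,_)→(s0,_,+1)
state=s0 head=2 tape=___[z]xyxy   (s0,z)→(s0,_,-1)
state=s0 head=1 tape=__[_]_xyxy   (s0,_)→(s0,_,+1)
state=s0 head=2 tape=___[_]xyxy   (s0,_)→(s0,_,+1)
state=s0 head=3 tape=____[x]yxy
M halts after 9 transitions.

9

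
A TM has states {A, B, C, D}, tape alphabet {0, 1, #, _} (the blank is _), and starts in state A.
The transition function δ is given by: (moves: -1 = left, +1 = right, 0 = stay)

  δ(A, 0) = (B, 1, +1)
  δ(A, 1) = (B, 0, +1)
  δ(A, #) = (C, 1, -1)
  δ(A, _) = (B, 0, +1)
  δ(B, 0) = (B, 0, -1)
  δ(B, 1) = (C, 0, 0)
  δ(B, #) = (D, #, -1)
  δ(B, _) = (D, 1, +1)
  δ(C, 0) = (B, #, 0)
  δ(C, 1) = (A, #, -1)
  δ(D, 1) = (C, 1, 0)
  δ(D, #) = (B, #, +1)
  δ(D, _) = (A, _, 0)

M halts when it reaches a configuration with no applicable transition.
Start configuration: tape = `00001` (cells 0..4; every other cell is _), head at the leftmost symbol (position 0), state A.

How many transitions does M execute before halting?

state=A head=0 tape=_[0]0001   (A,0)→(B,1,+1)
state=B head=1 tape=_1[0]001   (B,0)→(B,0,-1)
state=B head=0 tape=_[1]0001   (B,1)→(C,0,0)
state=C head=0 tape=_[0]0001   (C,0)→(B,#,0)
state=B head=0 tape=_[#]0001   (B,#)→(D,#,-1)
state=D head=-1 tape=[_]#0001   (D,_)→(A,_,0)
state=A head=-1 tape=[_]#0001   (A,_)→(B,0,+1)
state=B head=0 tape=0[#]0001   (B,#)→(D,#,-1)
state=D head=-1 tape=[0]#0001
M halts after 8 transitions.

8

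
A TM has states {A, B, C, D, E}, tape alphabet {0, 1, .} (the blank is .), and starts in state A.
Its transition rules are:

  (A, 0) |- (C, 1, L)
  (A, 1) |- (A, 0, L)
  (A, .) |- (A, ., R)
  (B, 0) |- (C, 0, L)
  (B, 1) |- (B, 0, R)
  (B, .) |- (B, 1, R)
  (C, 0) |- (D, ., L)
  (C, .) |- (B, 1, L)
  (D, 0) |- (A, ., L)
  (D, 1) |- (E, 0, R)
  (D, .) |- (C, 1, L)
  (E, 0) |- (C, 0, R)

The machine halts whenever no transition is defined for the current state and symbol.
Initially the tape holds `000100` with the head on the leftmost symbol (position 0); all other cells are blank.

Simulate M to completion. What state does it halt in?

state=A head=0 tape=....[0]00100   (A,0)→(C,1,L)
state=C head=-1 tape=...[.]100100   (C,.)→(B,1,L)
state=B head=-2 tape=..[.]1100100   (B,.)→(B,1,R)
state=B head=-1 tape=..1[1]100100   (B,1)→(B,0,R)
state=B head=0 tape=..10[1]00100   (B,1)→(B,0,R)
state=B head=1 tape=..100[0]0100   (B,0)→(C,0,L)
state=C head=0 tape=..10[0]00100   (C,0)→(D,.,L)
state=D head=-1 tape=..1[0].00100   (D,0)→(A,.,L)
state=A head=-2 tape=..[1]..00100   (A,1)→(A,0,L)
state=A head=-3 tape=.[.]0..00100   (A,.)→(A,.,R)
state=A head=-2 tape=..[0]..00100   (A,0)→(C,1,L)
state=C head=-3 tape=.[.]1..00100   (C,.)→(B,1,L)
state=B head=-4 tape=[.]11..00100   (B,.)→(B,1,R)
state=B head=-3 tape=1[1]1..00100   (B,1)→(B,0,R)
state=B head=-2 tape=10[1]..00100   (B,1)→(B,0,R)
state=B head=-1 tape=100[.].00100   (B,.)→(B,1,R)
state=B head=0 tape=1001[.]00100   (B,.)→(B,1,R)
state=B head=1 tape=10011[0]0100   (B,0)→(C,0,L)
state=C head=0 tape=1001[1]00100
No transition is defined for (C, 1); M halts in state C.

C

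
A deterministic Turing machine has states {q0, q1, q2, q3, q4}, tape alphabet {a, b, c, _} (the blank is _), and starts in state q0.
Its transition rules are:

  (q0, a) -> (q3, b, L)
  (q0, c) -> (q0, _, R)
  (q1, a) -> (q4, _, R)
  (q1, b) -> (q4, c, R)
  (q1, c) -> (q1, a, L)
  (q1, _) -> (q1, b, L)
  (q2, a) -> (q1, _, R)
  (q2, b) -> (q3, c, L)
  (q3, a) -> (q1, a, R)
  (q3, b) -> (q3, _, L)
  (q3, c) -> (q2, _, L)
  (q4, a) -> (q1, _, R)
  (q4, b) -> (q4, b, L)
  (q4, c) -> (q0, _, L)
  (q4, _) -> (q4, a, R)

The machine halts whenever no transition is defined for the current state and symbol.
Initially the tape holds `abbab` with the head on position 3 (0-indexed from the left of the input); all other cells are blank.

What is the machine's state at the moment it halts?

q0

state=q0 head=3 tape=abb[a]b   (q0,a)→(q3,b,L)
state=q3 head=2 tape=ab[b]bb   (q3,b)→(q3,_,L)
state=q3 head=1 tape=a[b]_bb   (q3,b)→(q3,_,L)
state=q3 head=0 tape=[a]__bb   (q3,a)→(q1,a,R)
state=q1 head=1 tape=a[_]_bb   (q1,_)→(q1,b,L)
state=q1 head=0 tape=[a]b_bb   (q1,a)→(q4,_,R)
state=q4 head=1 tape=_[b]_bb   (q4,b)→(q4,b,L)
state=q4 head=0 tape=[_]b_bb   (q4,_)→(q4,a,R)
state=q4 head=1 tape=a[b]_bb   (q4,b)→(q4,b,L)
state=q4 head=0 tape=[a]b_bb   (q4,a)→(q1,_,R)
state=q1 head=1 tape=_[b]_bb   (q1,b)→(q4,c,R)
state=q4 head=2 tape=_c[_]bb   (q4,_)→(q4,a,R)
state=q4 head=3 tape=_ca[b]b   (q4,b)→(q4,b,L)
state=q4 head=2 tape=_c[a]bb   (q4,a)→(q1,_,R)
state=q1 head=3 tape=_c_[b]b   (q1,b)→(q4,c,R)
state=q4 head=4 tape=_c_c[b]   (q4,b)→(q4,b,L)
state=q4 head=3 tape=_c_[c]b   (q4,c)→(q0,_,L)
state=q0 head=2 tape=_c[_]_b
No transition is defined for (q0, _); M halts in state q0.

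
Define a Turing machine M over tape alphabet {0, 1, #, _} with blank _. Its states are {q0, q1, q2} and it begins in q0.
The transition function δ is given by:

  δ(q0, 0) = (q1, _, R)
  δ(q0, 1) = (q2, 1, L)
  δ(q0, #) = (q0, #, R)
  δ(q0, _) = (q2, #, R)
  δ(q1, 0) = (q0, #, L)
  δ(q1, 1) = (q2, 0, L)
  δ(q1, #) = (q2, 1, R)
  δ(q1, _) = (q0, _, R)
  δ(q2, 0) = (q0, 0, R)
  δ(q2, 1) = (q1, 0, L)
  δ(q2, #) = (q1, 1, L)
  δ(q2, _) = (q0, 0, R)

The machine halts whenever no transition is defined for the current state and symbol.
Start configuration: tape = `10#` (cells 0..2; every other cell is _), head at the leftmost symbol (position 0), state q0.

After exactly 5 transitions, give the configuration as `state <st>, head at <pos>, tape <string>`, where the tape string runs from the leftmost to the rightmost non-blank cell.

state=q0 head=0 tape=_[1]0#   (q0,1)→(q2,1,L)
state=q2 head=-1 tape=[_]10#   (q2,_)→(q0,0,R)
state=q0 head=0 tape=0[1]0#   (q0,1)→(q2,1,L)
state=q2 head=-1 tape=[0]10#   (q2,0)→(q0,0,R)
state=q0 head=0 tape=0[1]0#   (q0,1)→(q2,1,L)
state=q2 head=-1 tape=[0]10#
After 5 steps: state q2, head at -1, tape 010#.

state q2, head at -1, tape 010#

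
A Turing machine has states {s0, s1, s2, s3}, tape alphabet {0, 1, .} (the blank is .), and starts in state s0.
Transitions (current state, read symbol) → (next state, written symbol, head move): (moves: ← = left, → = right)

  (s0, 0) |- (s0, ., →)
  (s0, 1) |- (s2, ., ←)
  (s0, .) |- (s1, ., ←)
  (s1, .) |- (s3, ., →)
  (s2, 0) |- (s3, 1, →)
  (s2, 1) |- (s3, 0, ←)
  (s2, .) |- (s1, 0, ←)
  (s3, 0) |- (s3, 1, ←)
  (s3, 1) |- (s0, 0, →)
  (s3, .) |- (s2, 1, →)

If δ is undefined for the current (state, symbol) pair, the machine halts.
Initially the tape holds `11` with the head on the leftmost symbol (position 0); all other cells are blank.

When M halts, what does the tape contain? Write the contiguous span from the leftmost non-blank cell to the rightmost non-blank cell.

0.0.10

s0 | ..[1]1..   read 1 → write ., move ←, go to s2
s2 | .[.].1..   read . → write 0, move ←, go to s1
s1 | [.]0.1..   read . → write ., move →, go to s3
s3 | .[0].1..   read 0 → write 1, move ←, go to s3
s3 | [.]1.1..   read . → write 1, move →, go to s2
s2 | 1[1].1..   read 1 → write 0, move ←, go to s3
s3 | [1]0.1..   read 1 → write 0, move →, go to s0
s0 | 0[0].1..   read 0 → write ., move →, go to s0
s0 | 0.[.]1..   read . → write ., move ←, go to s1
s1 | 0[.].1..   read . → write ., move →, go to s3
s3 | 0.[.]1..   read . → write 1, move →, go to s2
s2 | 0.1[1]..   read 1 → write 0, move ←, go to s3
s3 | 0.[1]0..   read 1 → write 0, move →, go to s0
s0 | 0.0[0]..   read 0 → write ., move →, go to s0
s0 | 0.0.[.].   read . → write ., move ←, go to s1
s1 | 0.0[.]..   read . → write ., move →, go to s3
s3 | 0.0.[.].   read . → write 1, move →, go to s2
s2 | 0.0.1[.]   read . → write 0, move ←, go to s1
s1 | 0.0.[1]0
The non-blank tape span at halt is 0.0.10.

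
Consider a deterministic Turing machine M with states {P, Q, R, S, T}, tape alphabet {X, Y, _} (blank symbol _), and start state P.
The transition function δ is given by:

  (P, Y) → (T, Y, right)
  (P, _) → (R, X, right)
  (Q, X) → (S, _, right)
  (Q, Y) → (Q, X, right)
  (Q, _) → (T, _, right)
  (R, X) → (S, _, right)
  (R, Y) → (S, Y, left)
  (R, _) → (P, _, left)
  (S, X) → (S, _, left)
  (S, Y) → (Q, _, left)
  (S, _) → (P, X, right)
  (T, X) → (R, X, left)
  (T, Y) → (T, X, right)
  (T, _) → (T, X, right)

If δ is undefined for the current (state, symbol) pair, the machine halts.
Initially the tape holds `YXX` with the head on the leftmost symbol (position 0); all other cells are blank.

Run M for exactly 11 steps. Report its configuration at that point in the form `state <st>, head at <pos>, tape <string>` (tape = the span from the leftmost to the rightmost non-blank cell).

P | __[Y]XX   read Y → write Y, move right, go to T
T | __Y[X]X   read X → write X, move left, go to R
R | __[Y]XX   read Y → write Y, move left, go to S
S | _[_]YXX   read _ → write X, move right, go to P
P | _X[Y]XX   read Y → write Y, move right, go to T
T | _XY[X]X   read X → write X, move left, go to R
R | _X[Y]XX   read Y → write Y, move left, go to S
S | _[X]YXX   read X → write _, move left, go to S
S | [_]_YXX   read _ → write X, move right, go to P
P | X[_]YXX   read _ → write X, move right, go to R
R | XX[Y]XX   read Y → write Y, move left, go to S
S | X[X]YXX
After 11 steps: state S, head at -1, tape XXYXX.

state S, head at -1, tape XXYXX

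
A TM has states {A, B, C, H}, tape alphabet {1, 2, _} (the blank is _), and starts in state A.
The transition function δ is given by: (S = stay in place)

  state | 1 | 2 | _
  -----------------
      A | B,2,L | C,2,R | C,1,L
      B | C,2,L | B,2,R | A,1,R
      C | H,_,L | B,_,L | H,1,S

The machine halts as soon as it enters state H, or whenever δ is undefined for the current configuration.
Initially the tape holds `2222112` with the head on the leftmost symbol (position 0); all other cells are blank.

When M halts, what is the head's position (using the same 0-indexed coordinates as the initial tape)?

-2

A | __[2]222112   read 2 → write 2, move R, go to C
C | __2[2]22112   read 2 → write _, move L, go to B
B | __[2]_22112   read 2 → write 2, move R, go to B
B | __2[_]22112   read _ → write 1, move R, go to A
A | __21[2]2112   read 2 → write 2, move R, go to C
C | __212[2]112   read 2 → write _, move L, go to B
B | __21[2]_112   read 2 → write 2, move R, go to B
B | __212[_]112   read _ → write 1, move R, go to A
A | __2121[1]12   read 1 → write 2, move L, go to B
B | __212[1]212   read 1 → write 2, move L, go to C
C | __21[2]2212   read 2 → write _, move L, go to B
B | __2[1]_2212   read 1 → write 2, move L, go to C
C | __[2]2_2212   read 2 → write _, move L, go to B
B | _[_]_2_2212   read _ → write 1, move R, go to A
A | _1[_]2_2212   read _ → write 1, move L, go to C
C | _[1]12_2212   read 1 → write _, move L, go to H
H | [_]_12_2212
At halt the head is at cell -2.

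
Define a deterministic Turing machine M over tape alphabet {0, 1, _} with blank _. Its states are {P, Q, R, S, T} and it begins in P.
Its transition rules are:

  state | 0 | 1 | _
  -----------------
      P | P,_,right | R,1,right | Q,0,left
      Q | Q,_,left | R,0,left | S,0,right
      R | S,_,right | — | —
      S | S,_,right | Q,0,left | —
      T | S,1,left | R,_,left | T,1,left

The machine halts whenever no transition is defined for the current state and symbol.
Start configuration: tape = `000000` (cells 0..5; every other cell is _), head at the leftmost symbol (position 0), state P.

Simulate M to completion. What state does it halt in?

P | [0]00000__   read 0 → write _, move right, go to P
P | _[0]0000__   read 0 → write _, move right, go to P
P | __[0]000__   read 0 → write _, move right, go to P
P | ___[0]00__   read 0 → write _, move right, go to P
P | ____[0]0__   read 0 → write _, move right, go to P
P | _____[0]__   read 0 → write _, move right, go to P
P | ______[_]_   read _ → write 0, move left, go to Q
Q | _____[_]0_   read _ → write 0, move right, go to S
S | _____0[0]_   read 0 → write _, move right, go to S
S | _____0_[_]
No transition is defined for (S, _); M halts in state S.

S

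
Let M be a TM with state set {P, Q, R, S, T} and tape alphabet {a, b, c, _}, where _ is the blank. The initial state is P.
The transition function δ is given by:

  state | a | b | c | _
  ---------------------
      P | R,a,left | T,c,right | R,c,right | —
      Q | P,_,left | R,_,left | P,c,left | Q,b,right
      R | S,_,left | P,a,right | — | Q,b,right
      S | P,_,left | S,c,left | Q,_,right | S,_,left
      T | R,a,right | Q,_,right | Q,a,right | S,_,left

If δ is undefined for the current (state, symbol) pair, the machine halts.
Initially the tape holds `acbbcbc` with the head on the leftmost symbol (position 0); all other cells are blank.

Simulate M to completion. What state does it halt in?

state=P head=0 tape=_[a]cbbcbc   (P,a)→(R,a,left)
state=R head=-1 tape=[_]acbbcbc   (R,_)→(Q,b,right)
state=Q head=0 tape=b[a]cbbcbc   (Q,a)→(P,_,left)
state=P head=-1 tape=[b]_cbbcbc   (P,b)→(T,c,right)
state=T head=0 tape=c[_]cbbcbc   (T,_)→(S,_,left)
state=S head=-1 tape=[c]_cbbcbc   (S,c)→(Q,_,right)
state=Q head=0 tape=_[_]cbbcbc   (Q,_)→(Q,b,right)
state=Q head=1 tape=_b[c]bbcbc   (Q,c)→(P,c,left)
state=P head=0 tape=_[b]cbbcbc   (P,b)→(T,c,right)
state=T head=1 tape=_c[c]bbcbc   (T,c)→(Q,a,right)
state=Q head=2 tape=_ca[b]bcbc   (Q,b)→(R,_,left)
state=R head=1 tape=_c[a]_bcbc   (R,a)→(S,_,left)
state=S head=0 tape=_[c]__bcbc   (S,c)→(Q,_,right)
state=Q head=1 tape=__[_]_bcbc   (Q,_)→(Q,b,right)
state=Q head=2 tape=__b[_]bcbc   (Q,_)→(Q,b,right)
state=Q head=3 tape=__bb[b]cbc   (Q,b)→(R,_,left)
state=R head=2 tape=__b[b]_cbc   (R,b)→(P,a,right)
state=P head=3 tape=__ba[_]cbc
No transition is defined for (P, _); M halts in state P.

P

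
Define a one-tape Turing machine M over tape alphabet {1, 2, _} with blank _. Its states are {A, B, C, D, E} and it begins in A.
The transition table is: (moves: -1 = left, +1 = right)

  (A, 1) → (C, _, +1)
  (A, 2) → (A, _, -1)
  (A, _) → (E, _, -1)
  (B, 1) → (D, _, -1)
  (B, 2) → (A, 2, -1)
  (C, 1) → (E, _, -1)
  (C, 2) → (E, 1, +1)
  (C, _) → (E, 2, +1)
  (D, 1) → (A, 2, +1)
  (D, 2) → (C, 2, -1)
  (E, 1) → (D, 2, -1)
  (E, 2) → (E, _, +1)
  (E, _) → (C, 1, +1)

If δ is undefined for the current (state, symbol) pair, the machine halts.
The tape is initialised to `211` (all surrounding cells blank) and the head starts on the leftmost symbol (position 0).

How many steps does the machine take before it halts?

state=A head=0 tape=___[2]11   (A,2)→(A,_,-1)
state=A head=-1 tape=__[_]_11   (A,_)→(E,_,-1)
state=E head=-2 tape=_[_]__11   (E,_)→(C,1,+1)
state=C head=-1 tape=_1[_]_11   (C,_)→(E,2,+1)
state=E head=0 tape=_12[_]11   (E,_)→(C,1,+1)
state=C head=1 tape=_121[1]1   (C,1)→(E,_,-1)
state=E head=0 tape=_12[1]_1   (E,1)→(D,2,-1)
state=D head=-1 tape=_1[2]2_1   (D,2)→(C,2,-1)
state=C head=-2 tape=_[1]22_1   (C,1)→(E,_,-1)
state=E head=-3 tape=[_]_22_1   (E,_)→(C,1,+1)
state=C head=-2 tape=1[_]22_1   (C,_)→(E,2,+1)
state=E head=-1 tape=12[2]2_1   (E,2)→(E,_,+1)
state=E head=0 tape=12_[2]_1   (E,2)→(E,_,+1)
state=E head=1 tape=12__[_]1   (E,_)→(C,1,+1)
state=C head=2 tape=12__1[1]   (C,1)→(E,_,-1)
state=E head=1 tape=12__[1]_   (E,1)→(D,2,-1)
state=D head=0 tape=12_[_]2_
M halts after 16 transitions.

16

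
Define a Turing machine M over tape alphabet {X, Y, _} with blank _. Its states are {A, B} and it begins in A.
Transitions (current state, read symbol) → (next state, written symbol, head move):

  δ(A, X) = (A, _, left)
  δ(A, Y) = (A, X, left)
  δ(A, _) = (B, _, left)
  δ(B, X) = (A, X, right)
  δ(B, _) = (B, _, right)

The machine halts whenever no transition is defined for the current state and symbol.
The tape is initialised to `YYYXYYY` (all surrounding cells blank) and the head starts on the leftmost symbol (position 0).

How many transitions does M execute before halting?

26

state=A head=0 tape=__[Y]YYXYYY   (A,Y)→(A,X,left)
state=A head=-1 tape=_[_]XYYXYYY   (A,_)→(B,_,left)
state=B head=-2 tape=[_]_XYYXYYY   (B,_)→(B,_,right)
state=B head=-1 tape=_[_]XYYXYYY   (B,_)→(B,_,right)
state=B head=0 tape=__[X]YYXYYY   (B,X)→(A,X,right)
state=A head=1 tape=__X[Y]YXYYY   (A,Y)→(A,X,left)
state=A head=0 tape=__[X]XYXYYY   (A,X)→(A,_,left)
state=A head=-1 tape=_[_]_XYXYYY   (A,_)→(B,_,left)
state=B head=-2 tape=[_]__XYXYYY   (B,_)→(B,_,right)
state=B head=-1 tape=_[_]_XYXYYY   (B,_)→(B,_,right)
state=B head=0 tape=__[_]XYXYYY   (B,_)→(B,_,right)
state=B head=1 tape=___[X]YXYYY   (B,X)→(A,X,right)
state=A head=2 tape=___X[Y]XYYY   (A,Y)→(A,X,left)
state=A head=1 tape=___[X]XXYYY   (A,X)→(A,_,left)
state=A head=0 tape=__[_]_XXYYY   (A,_)→(B,_,left)
state=B head=-1 tape=_[_]__XXYYY   (B,_)→(B,_,right)
state=B head=0 tape=__[_]_XXYYY   (B,_)→(B,_,right)
state=B head=1 tape=___[_]XXYYY   (B,_)→(B,_,right)
state=B head=2 tape=____[X]XYYY   (B,X)→(A,X,right)
state=A head=3 tape=____X[X]YYY   (A,X)→(A,_,left)
state=A head=2 tape=____[X]_YYY   (A,X)→(A,_,left)
state=A head=1 tape=___[_]__YYY   (A,_)→(B,_,left)
state=B head=0 tape=__[_]___YYY   (B,_)→(B,_,right)
state=B head=1 tape=___[_]__YYY   (B,_)→(B,_,right)
state=B head=2 tape=____[_]_YYY   (B,_)→(B,_,right)
state=B head=3 tape=_____[_]YYY   (B,_)→(B,_,right)
state=B head=4 tape=______[Y]YY
M halts after 26 transitions.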